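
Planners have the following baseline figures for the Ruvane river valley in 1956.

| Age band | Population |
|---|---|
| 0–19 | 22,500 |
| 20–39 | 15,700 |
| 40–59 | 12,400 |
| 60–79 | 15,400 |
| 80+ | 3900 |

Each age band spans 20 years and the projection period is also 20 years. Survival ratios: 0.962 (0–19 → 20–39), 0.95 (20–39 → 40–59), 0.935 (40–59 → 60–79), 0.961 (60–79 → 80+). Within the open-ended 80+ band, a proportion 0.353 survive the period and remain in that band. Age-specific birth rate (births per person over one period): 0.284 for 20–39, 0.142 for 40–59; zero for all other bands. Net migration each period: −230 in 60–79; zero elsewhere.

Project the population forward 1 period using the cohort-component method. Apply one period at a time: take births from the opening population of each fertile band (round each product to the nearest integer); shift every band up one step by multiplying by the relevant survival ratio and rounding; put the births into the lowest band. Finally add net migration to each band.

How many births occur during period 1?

6220

Numbering the bands 1..5 from youngest to oldest:
Period 1:
Births: 15700 × 0.284 = 4459, 12400 × 0.142 = 1761 ⇒ total 6220
Band 2: 22500 × 0.962 = 21645
Band 3: 15700 × 0.95 = 14915
Band 4: 12400 × 0.935 = 11594
Band 5: 15400 × 0.961 + 3900 × 0.353 = 14799 + 1377 = 16176
Net migration: Band 4 − 230 → 11364
Population now: 0–19=6220, 20–39=21645, 40–59=14915, 60–79=11364, 80+=16176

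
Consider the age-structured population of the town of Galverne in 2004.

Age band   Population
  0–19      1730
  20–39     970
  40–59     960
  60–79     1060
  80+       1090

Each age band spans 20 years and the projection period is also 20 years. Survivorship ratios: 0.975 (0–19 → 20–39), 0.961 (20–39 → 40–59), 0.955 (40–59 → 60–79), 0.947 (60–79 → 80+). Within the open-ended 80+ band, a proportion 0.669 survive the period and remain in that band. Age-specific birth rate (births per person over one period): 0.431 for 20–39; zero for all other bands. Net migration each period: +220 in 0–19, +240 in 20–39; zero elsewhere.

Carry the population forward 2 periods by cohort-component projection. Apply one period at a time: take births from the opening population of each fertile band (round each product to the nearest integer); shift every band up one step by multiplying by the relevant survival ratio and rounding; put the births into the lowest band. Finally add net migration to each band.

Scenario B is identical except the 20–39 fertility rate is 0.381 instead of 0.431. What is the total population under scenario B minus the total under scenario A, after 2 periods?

Let group 1 be 0–19 through group 5 = 80+.
— Period 1 —
Births: 970 × 0.431 = 418
Group 2: 1730 × 0.975 = 1687
Group 3: 970 × 0.961 = 932
Group 4: 960 × 0.955 = 917
Group 5: 1060 × 0.947 + 1090 × 0.669 = 1004 + 729 = 1733
Net migration: Group 1 + 220 → 638; Group 2 + 240 → 1927
End of period: [638, 1927, 932, 917, 1733]
— Period 2 —
Births: 1927 × 0.431 = 831
Group 2: 638 × 0.975 = 622
Group 3: 1927 × 0.961 = 1852
Group 4: 932 × 0.955 = 890
Group 5: 917 × 0.947 + 1733 × 0.669 = 868 + 1159 = 2027
Net migration: Group 1 + 220 → 1051; Group 2 + 240 → 862
End of period: [1051, 862, 1852, 890, 2027]
Scenario A total after 2 periods: 6682
Scenario B projection —
— Period 1 —
Births: 970 × 0.381 = 370
Group 2: 1730 × 0.975 = 1687
Group 3: 970 × 0.961 = 932
Group 4: 960 × 0.955 = 917
Group 5: 1060 × 0.947 + 1090 × 0.669 = 1004 + 729 = 1733
Net migration: Group 1 + 220 → 590; Group 2 + 240 → 1927
End of period: [590, 1927, 932, 917, 1733]
— Period 2 —
Births: 1927 × 0.381 = 734
Group 2: 590 × 0.975 = 575
Group 3: 1927 × 0.961 = 1852
Group 4: 932 × 0.955 = 890
Group 5: 917 × 0.947 + 1733 × 0.669 = 868 + 1159 = 2027
Net migration: Group 1 + 220 → 954; Group 2 + 240 → 815
End of period: [954, 815, 1852, 890, 2027]
Scenario B total after 2 periods: 6538
Difference B − A = 6538 − 6682 = -144

-144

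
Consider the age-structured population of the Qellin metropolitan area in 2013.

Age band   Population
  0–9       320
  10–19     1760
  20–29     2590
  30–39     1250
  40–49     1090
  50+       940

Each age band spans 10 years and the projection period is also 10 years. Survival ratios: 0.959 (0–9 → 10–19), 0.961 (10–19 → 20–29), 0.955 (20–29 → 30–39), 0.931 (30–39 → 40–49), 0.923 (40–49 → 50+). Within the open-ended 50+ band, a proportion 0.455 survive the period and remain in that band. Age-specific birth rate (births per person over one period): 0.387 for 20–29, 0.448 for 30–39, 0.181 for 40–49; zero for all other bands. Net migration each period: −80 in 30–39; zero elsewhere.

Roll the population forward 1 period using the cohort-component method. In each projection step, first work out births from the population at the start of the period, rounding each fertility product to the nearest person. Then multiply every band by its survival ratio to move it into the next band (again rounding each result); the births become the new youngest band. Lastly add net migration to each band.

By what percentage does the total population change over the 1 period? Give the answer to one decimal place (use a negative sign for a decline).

(Bands numbered youngest = 1 to oldest = 6.)
Period 1.
Births: 2590 × 0.387 = 1002  |  1250 × 0.448 = 560  |  1090 × 0.181 = 197 → 1759
Band 2: 320 × 0.959 = 307
Band 3: 1760 × 0.961 = 1691
Band 4: 2590 × 0.955 = 2473
Band 5: 1250 × 0.931 = 1164
Band 6: 1090 × 0.923 + 940 × 0.455 = 1006 + 428 = 1434
Net migration: Band 4 − 80 → 2393
End of period: [1759, 307, 1691, 2393, 1164, 1434]
Total: 7950 → 8748; change = 798; percentage change = 10.0%

10.0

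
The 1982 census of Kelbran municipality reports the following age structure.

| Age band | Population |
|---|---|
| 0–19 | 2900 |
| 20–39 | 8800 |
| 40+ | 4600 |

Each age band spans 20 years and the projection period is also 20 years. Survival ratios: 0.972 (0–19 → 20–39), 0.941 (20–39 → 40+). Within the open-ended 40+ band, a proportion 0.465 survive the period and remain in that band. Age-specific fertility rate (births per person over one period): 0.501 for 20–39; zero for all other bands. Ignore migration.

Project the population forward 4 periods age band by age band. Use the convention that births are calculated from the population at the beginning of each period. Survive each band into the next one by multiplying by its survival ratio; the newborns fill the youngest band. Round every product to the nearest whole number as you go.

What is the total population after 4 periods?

7562

Call the bands 1 to 3, youngest first.
After projecting period 1:
Births: 8800 * 0.501 = 4409
Band 2: 2900 * 0.972 = 2819
Band 3: 8800 * 0.941 + 4600 * 0.465 = 8281 + 2139 = 10420
Population now: 0–19=4409, 20–39=2819, 40+=10420
After projecting period 2:
Births: 2819 * 0.501 = 1412
Band 2: 4409 * 0.972 = 4286
Band 3: 2819 * 0.941 + 10420 * 0.465 = 2653 + 4845 = 7498
Population now: 0–19=1412, 20–39=4286, 40+=7498
After projecting period 3:
Births: 4286 * 0.501 = 2147
Band 2: 1412 * 0.972 = 1372
Band 3: 4286 * 0.941 + 7498 * 0.465 = 4033 + 3487 = 7520
Population now: 0–19=2147, 20–39=1372, 40+=7520
After projecting period 4:
Births: 1372 * 0.501 = 687
Band 2: 2147 * 0.972 = 2087
Band 3: 1372 * 0.941 + 7520 * 0.465 = 1291 + 3497 = 4788
Population now: 0–19=687, 20–39=2087, 40+=4788
Total after period 4: 687 + 2087 + 4788 = 7562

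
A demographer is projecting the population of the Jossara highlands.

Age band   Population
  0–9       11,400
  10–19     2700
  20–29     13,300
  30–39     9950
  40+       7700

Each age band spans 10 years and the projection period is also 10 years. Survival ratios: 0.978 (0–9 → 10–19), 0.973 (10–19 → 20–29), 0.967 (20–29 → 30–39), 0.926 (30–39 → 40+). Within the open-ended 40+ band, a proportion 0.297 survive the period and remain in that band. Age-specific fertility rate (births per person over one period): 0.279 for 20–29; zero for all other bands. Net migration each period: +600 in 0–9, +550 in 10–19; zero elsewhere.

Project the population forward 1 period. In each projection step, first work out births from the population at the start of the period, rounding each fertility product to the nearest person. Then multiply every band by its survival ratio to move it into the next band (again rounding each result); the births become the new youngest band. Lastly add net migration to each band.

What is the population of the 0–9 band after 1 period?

4311

Period 1.
Births: 13300 × 0.279 = 3711
10–19: 11400 × 0.978 = 11149
20–29: 2700 × 0.973 = 2627
30–39: 13300 × 0.967 = 12861
40+: 9950 × 0.926 + 7700 × 0.297 = 9214 + 2287 = 11501
Net migration: 0–9 + 600 → 4311; 10–19 + 550 → 11699
Giving 4311 / 11699 / 2627 / 12861 / 11501.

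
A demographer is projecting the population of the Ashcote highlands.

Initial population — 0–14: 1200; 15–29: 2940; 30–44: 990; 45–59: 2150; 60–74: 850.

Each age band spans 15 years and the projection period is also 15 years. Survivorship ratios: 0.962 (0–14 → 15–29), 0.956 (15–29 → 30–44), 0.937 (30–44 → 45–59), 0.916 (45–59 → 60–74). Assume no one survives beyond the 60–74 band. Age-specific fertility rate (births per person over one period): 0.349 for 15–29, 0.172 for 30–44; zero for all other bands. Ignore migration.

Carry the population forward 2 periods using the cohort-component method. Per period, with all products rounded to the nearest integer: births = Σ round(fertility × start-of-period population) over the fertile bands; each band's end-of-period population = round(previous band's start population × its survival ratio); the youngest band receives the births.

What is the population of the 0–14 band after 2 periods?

Period 1.
Births: 2940 * 0.349 = 1026  |  990 * 0.172 = 170 → total 1196
15–29: 1200 * 0.962 = 1154
30–44: 2940 * 0.956 = 2811
45–59: 990 * 0.937 = 928
60–74: 2150 * 0.916 = 1969
Giving 1196 / 1154 / 2811 / 928 / 1969.
Period 2.
Births: 1154 * 0.349 = 403  |  2811 * 0.172 = 483 → total 886
15–29: 1196 * 0.962 = 1151
30–44: 1154 * 0.956 = 1103
45–59: 2811 * 0.937 = 2634
60–74: 928 * 0.916 = 850
Giving 886 / 1151 / 1103 / 2634 / 850.

886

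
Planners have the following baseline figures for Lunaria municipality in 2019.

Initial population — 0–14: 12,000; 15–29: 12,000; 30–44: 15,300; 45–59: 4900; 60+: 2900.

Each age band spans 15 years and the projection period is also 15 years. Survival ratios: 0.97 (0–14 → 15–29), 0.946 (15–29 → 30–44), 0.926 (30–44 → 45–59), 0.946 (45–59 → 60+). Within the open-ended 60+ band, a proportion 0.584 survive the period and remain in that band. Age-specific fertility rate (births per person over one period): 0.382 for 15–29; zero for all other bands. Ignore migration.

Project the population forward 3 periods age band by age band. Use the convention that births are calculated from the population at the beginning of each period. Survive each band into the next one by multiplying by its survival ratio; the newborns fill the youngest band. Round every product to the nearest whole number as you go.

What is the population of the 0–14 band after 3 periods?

Period 1:
Births: 12000 × 0.382 = 4584
15–29: 12000 × 0.97 = 11640
30–44: 12000 × 0.946 = 11352
45–59: 15300 × 0.926 = 14168
60+: 4900 × 0.946 + 2900 × 0.584 = 4635 + 1694 = 6329
End of period: [4584, 11640, 11352, 14168, 6329]
Period 2:
Births: 11640 × 0.382 = 4446
15–29: 4584 × 0.97 = 4446
30–44: 11640 × 0.946 = 11011
45–59: 11352 × 0.926 = 10512
60+: 14168 × 0.946 + 6329 × 0.584 = 13403 + 3696 = 17099
End of period: [4446, 4446, 11011, 10512, 17099]
Period 3:
Births: 4446 × 0.382 = 1698
15–29: 4446 × 0.97 = 4313
30–44: 4446 × 0.946 = 4206
45–59: 11011 × 0.926 = 10196
60+: 10512 × 0.946 + 17099 × 0.584 = 9944 + 9986 = 19930
End of period: [1698, 4313, 4206, 10196, 19930]

1698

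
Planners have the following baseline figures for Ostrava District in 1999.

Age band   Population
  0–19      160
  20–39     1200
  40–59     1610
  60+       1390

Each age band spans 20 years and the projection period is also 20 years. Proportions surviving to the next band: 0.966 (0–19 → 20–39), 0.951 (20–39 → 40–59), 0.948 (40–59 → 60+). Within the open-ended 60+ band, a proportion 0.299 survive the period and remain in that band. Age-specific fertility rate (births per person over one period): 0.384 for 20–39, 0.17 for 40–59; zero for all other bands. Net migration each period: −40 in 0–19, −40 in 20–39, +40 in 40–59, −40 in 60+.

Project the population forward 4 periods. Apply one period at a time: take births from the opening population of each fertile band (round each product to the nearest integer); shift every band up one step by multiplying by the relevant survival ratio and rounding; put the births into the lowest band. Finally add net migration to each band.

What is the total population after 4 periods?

1244

(Groups numbered youngest = 1 to oldest = 4.)
Period 1:
Births: 1200 × 0.384 = 461 ; 1610 × 0.17 = 274 ⇒ total 735
Group 2: 160 × 0.966 = 155
Group 3: 1200 × 0.951 = 1141
Group 4: 1610 × 0.948 + 1390 × 0.299 = 1526 + 416 = 1942
Net migration: Group 1 − 40 → 695; Group 2 − 40 → 115; Group 3 + 40 → 1181; Group 4 − 40 → 1902
Population now: 0–19=695, 20–39=115, 40–59=1181, 60+=1902
Period 2:
Births: 115 × 0.384 = 44 ; 1181 × 0.17 = 201 ⇒ total 245
Group 2: 695 × 0.966 = 671
Group 3: 115 × 0.951 = 109
Group 4: 1181 × 0.948 + 1902 × 0.299 = 1120 + 569 = 1689
Net migration: Group 1 − 40 → 205; Group 2 − 40 → 631; Group 3 + 40 → 149; Group 4 − 40 → 1649
Population now: 0–19=205, 20–39=631, 40–59=149, 60+=1649
Period 3:
Births: 631 × 0.384 = 242 ; 149 × 0.17 = 25 ⇒ total 267
Group 2: 205 × 0.966 = 198
Group 3: 631 × 0.951 = 600
Group 4: 149 × 0.948 + 1649 × 0.299 = 141 + 493 = 634
Net migration: Group 1 − 40 → 227; Group 2 − 40 → 158; Group 3 + 40 → 640; Group 4 − 40 → 594
Population now: 0–19=227, 20–39=158, 40–59=640, 60+=594
Period 4:
Births: 158 × 0.384 = 61 ; 640 × 0.17 = 109 ⇒ total 170
Group 2: 227 × 0.966 = 219
Group 3: 158 × 0.951 = 150
Group 4: 640 × 0.948 + 594 × 0.299 = 607 + 178 = 785
Net migration: Group 1 − 40 → 130; Group 2 − 40 → 179; Group 3 + 40 → 190; Group 4 − 40 → 745
Population now: 0–19=130, 20–39=179, 40–59=190, 60+=745
Total after period 4: 130 + 179 + 190 + 745 = 1244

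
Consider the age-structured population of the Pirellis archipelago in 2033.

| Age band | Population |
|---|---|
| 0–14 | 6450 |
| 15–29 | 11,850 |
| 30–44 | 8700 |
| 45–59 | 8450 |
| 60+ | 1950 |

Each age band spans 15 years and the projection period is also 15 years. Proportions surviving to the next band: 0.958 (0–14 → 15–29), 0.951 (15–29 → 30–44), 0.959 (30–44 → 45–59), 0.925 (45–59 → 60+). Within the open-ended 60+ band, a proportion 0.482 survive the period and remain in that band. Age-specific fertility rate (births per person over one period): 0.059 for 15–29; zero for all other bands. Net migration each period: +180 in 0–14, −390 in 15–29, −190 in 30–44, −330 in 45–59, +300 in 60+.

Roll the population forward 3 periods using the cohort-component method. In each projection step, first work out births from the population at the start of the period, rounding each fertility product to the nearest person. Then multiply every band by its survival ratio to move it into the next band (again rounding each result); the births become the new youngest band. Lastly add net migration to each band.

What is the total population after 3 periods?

20968

(Bands numbered youngest = 1 to oldest = 5.)
— Period 1 —
Births: 11850 * 0.059 = 699
Band 2: 6450 * 0.958 = 6179
Band 3: 11850 * 0.951 = 11269
Band 4: 8700 * 0.959 = 8343
Band 5: 8450 * 0.925 + 1950 * 0.482 = 7816 + 940 = 8756
Net migration: Band 1 + 180 → 879; Band 2 − 390 → 5789; Band 3 − 190 → 11079; Band 4 − 330 → 8013; Band 5 + 300 → 9056
Giving 879 / 5789 / 11079 / 8013 / 9056.
— Period 2 —
Births: 5789 * 0.059 = 342
Band 2: 879 * 0.958 = 842
Band 3: 5789 * 0.951 = 5505
Band 4: 11079 * 0.959 = 10625
Band 5: 8013 * 0.925 + 9056 * 0.482 = 7412 + 4365 = 11777
Net migration: Band 1 + 180 → 522; Band 2 − 390 → 452; Band 3 − 190 → 5315; Band 4 − 330 → 10295; Band 5 + 300 → 12077
Giving 522 / 452 / 5315 / 10295 / 12077.
— Period 3 —
Births: 452 * 0.059 = 27
Band 2: 522 * 0.958 = 500
Band 3: 452 * 0.951 = 430
Band 4: 5315 * 0.959 = 5097
Band 5: 10295 * 0.925 + 12077 * 0.482 = 9523 + 5821 = 15344
Net migration: Band 1 + 180 → 207; Band 2 − 390 → 110; Band 3 − 190 → 240; Band 4 − 330 → 4767; Band 5 + 300 → 15644
Giving 207 / 110 / 240 / 4767 / 15644.
Total after period 3: 207 + 110 + 240 + 4767 + 15644 = 20968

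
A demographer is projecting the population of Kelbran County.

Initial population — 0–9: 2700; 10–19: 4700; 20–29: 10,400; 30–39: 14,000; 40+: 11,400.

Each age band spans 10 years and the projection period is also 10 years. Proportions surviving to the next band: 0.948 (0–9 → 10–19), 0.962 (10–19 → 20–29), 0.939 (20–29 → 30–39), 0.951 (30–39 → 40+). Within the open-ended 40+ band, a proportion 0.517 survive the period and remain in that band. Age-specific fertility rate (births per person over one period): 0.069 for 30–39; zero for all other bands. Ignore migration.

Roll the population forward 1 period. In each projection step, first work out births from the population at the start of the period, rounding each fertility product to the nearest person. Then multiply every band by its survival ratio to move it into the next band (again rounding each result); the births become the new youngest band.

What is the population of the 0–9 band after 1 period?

Call the groups 1 to 5, youngest first.
Period 1.
Births: 14000 × 0.069 = 966
Group 2: 2700 × 0.948 = 2560
Group 3: 4700 × 0.962 = 4521
Group 4: 10400 × 0.939 = 9766
Group 5: 14000 × 0.951 + 11400 × 0.517 = 13314 + 5894 = 19208
End of period: [966, 2560, 4521, 9766, 19208]

966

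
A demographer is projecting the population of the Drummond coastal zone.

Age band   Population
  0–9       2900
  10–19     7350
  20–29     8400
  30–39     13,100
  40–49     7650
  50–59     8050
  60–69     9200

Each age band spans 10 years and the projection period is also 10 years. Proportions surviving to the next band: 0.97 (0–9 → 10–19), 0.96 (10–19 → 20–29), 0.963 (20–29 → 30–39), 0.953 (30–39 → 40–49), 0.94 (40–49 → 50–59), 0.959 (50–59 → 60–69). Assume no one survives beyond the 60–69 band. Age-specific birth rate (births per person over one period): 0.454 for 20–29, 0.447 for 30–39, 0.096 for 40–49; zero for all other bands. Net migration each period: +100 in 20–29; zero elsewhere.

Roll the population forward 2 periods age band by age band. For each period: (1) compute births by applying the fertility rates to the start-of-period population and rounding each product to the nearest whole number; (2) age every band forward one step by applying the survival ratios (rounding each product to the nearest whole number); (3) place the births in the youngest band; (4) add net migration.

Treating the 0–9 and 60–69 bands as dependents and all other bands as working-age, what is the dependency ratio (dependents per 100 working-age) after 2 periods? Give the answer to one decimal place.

38.1

(Groups numbered youngest = 1 to oldest = 7.)
— Period 1 —
Births: 8400 × 0.454 = 3814  |  13100 × 0.447 = 5856  |  7650 × 0.096 = 734 ⇒ total 10404
Group 2: 2900 × 0.97 = 2813
Group 3: 7350 × 0.96 = 7056
Group 4: 8400 × 0.963 = 8089
Group 5: 13100 × 0.953 = 12484
Group 6: 7650 × 0.94 = 7191
Group 7: 8050 × 0.959 = 7720
Net migration: Group 3 + 100 → 7156
→ [10404, 2813, 7156, 8089, 12484, 7191, 7720]
— Period 2 —
Births: 7156 × 0.454 = 3249  |  8089 × 0.447 = 3616  |  12484 × 0.096 = 1198 ⇒ total 8063
Group 2: 10404 × 0.97 = 10092
Group 3: 2813 × 0.96 = 2700
Group 4: 7156 × 0.963 = 6891
Group 5: 8089 × 0.953 = 7709
Group 6: 12484 × 0.94 = 11735
Group 7: 7191 × 0.959 = 6896
Net migration: Group 3 + 100 → 2800
→ [8063, 10092, 2800, 6891, 7709, 11735, 6896]
Dependents (band 0–9 + band 60–69) = 8063 + 6896 = 14959; working-age = 39227; ratio = 14959/39227 × 100 = 38.1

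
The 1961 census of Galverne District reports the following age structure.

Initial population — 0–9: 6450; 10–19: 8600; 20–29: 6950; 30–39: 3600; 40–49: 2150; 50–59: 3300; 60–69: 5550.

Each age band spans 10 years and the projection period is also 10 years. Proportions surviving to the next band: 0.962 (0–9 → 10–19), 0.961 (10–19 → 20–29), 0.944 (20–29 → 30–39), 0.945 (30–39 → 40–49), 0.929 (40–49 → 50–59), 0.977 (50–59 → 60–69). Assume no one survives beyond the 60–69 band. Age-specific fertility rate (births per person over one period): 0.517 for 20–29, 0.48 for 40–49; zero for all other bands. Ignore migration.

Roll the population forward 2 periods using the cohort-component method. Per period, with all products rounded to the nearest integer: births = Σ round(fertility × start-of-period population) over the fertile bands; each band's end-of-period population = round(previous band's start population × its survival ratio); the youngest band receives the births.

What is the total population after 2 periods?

Period 1.
Births: 6950 × 0.517 = 3593, 2150 × 0.48 = 1032 ⇒ total 4625
10–19: 6450 × 0.962 = 6205
20–29: 8600 × 0.961 = 8265
30–39: 6950 × 0.944 = 6561
40–49: 3600 × 0.945 = 3402
50–59: 2150 × 0.929 = 1997
60–69: 3300 × 0.977 = 3224
Giving 4625 / 6205 / 8265 / 6561 / 3402 / 1997 / 3224.
Period 2.
Births: 8265 × 0.517 = 4273, 3402 × 0.48 = 1633 ⇒ total 5906
10–19: 4625 × 0.962 = 4449
20–29: 6205 × 0.961 = 5963
30–39: 8265 × 0.944 = 7802
40–49: 6561 × 0.945 = 6200
50–59: 3402 × 0.929 = 3160
60–69: 1997 × 0.977 = 1951
Giving 5906 / 4449 / 5963 / 7802 / 6200 / 3160 / 1951.
Total after period 2: 5906 + 4449 + 5963 + 7802 + 6200 + 3160 + 1951 = 35431

35431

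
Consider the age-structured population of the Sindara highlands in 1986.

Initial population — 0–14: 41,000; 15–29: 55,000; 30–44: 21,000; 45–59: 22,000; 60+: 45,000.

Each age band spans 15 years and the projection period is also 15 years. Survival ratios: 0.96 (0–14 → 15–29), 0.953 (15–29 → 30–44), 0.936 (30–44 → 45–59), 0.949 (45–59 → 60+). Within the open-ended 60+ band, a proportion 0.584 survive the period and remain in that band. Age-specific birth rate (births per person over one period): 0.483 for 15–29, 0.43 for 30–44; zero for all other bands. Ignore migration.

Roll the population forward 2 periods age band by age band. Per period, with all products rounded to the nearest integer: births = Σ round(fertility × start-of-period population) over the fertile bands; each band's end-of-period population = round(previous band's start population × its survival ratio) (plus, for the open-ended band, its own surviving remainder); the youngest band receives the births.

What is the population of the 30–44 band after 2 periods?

Period 1.
Births: 55000 × 0.483 = 26565 ; 21000 × 0.43 = 9030 — total 35595
15–29: 41000 × 0.96 = 39360
30–44: 55000 × 0.953 = 52415
45–59: 21000 × 0.936 = 19656
60+: 22000 × 0.949 + 45000 × 0.584 = 20878 + 26280 = 47158
End of period: [35595, 39360, 52415, 19656, 47158]
Period 2.
Births: 39360 × 0.483 = 19011 ; 52415 × 0.43 = 22538 — total 41549
15–29: 35595 × 0.96 = 34171
30–44: 39360 × 0.953 = 37510
45–59: 52415 × 0.936 = 49060
60+: 19656 × 0.949 + 47158 × 0.584 = 18654 + 27540 = 46194
End of period: [41549, 34171, 37510, 49060, 46194]

37510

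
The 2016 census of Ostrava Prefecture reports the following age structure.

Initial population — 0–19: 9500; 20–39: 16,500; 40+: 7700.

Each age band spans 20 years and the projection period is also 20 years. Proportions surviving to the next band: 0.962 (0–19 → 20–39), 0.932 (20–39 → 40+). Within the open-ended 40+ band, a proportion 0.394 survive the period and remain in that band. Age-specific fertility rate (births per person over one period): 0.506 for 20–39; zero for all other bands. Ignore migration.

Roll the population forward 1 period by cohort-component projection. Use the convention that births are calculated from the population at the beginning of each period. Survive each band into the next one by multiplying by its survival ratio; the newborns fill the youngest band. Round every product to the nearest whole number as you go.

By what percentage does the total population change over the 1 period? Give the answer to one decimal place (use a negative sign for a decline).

Let group 1 be 0–19 through group 3 = 40+.
Period 1:
Births: 16500 * 0.506 = 8349
Group 2: 9500 * 0.962 = 9139
Group 3: 16500 * 0.932 + 7700 * 0.394 = 15378 + 3034 = 18412
Giving 8349 / 9139 / 18412.
Total: 33700 → 35900; change = 2200; percentage change = 6.5%

6.5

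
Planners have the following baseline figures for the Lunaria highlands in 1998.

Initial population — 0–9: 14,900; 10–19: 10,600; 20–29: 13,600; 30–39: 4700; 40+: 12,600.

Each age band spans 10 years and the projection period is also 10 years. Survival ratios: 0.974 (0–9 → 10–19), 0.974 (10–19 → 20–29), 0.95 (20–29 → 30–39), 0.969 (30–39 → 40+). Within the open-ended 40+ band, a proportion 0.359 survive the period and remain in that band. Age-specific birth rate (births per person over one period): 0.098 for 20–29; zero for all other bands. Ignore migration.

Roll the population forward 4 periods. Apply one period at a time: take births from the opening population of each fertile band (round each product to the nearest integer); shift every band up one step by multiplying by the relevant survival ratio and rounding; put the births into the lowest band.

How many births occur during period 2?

1012

Numbering the groups 1..5 from youngest to oldest:
Period 1.
Births: 13600 × 0.098 = 1333
Group 2: 14900 × 0.974 = 14513
Group 3: 10600 × 0.974 = 10324
Group 4: 13600 × 0.95 = 12920
Group 5: 4700 × 0.969 + 12600 × 0.359 = 4554 + 4523 = 9077
Giving 1333 / 14513 / 10324 / 12920 / 9077.
Period 2.
Births: 10324 × 0.098 = 1012
Group 2: 1333 × 0.974 = 1298
Group 3: 14513 × 0.974 = 14136
Group 4: 10324 × 0.95 = 9808
Group 5: 12920 × 0.969 + 9077 × 0.359 = 12519 + 3259 = 15778
Giving 1012 / 1298 / 14136 / 9808 / 15778.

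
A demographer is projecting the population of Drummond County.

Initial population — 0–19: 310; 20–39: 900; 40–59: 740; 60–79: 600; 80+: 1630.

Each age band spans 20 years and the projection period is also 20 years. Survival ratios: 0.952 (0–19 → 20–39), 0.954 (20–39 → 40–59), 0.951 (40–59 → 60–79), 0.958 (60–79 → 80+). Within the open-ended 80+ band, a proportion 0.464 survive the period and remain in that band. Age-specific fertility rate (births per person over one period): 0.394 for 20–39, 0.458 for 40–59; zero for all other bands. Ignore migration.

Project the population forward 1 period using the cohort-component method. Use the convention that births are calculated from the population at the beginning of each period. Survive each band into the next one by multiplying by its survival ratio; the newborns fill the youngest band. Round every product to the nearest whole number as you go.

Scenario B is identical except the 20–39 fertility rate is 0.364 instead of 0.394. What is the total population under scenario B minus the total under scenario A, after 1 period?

Call the bands 1 to 5, youngest first.
— Period 1 —
Births: 900 × 0.394 = 355 ; 740 × 0.458 = 339 → 694
Band 2: 310 × 0.952 = 295
Band 3: 900 × 0.954 = 859
Band 4: 740 × 0.951 = 704
Band 5: 600 × 0.958 + 1630 × 0.464 = 575 + 756 = 1331
Giving 694 / 295 / 859 / 704 / 1331.
Scenario A total after 1 period: 3883
Scenario B projection —
— Period 1 —
Births: 900 × 0.364 = 328 ; 740 × 0.458 = 339 → 667
Band 2: 310 × 0.952 = 295
Band 3: 900 × 0.954 = 859
Band 4: 740 × 0.951 = 704
Band 5: 600 × 0.958 + 1630 × 0.464 = 575 + 756 = 1331
Giving 667 / 295 / 859 / 704 / 1331.
Scenario B total after 1 period: 3856
Difference B − A = 3856 − 3883 = -27

-27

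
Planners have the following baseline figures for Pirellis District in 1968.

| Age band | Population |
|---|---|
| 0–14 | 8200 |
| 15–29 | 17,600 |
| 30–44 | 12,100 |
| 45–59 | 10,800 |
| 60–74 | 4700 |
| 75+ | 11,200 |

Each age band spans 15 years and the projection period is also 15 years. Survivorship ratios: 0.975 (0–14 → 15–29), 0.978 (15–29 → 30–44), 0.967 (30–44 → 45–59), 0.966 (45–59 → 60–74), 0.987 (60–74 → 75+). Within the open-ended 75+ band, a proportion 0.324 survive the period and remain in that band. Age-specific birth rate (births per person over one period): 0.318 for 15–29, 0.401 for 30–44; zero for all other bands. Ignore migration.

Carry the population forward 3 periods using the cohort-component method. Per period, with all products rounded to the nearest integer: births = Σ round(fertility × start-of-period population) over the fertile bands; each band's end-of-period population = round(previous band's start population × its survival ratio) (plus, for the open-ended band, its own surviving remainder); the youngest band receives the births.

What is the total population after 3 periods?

Numbering the groups 1..6 from youngest to oldest:
Period 1:
Births: 17600 × 0.318 = 5597  |  12100 × 0.401 = 4852 — total 10449
Group 2: 8200 × 0.975 = 7995
Group 3: 17600 × 0.978 = 17213
Group 4: 12100 × 0.967 = 11701
Group 5: 10800 × 0.966 = 10433
Group 6: 4700 × 0.987 + 11200 × 0.324 = 4639 + 3629 = 8268
Population now: 0–14=10449, 15–29=7995, 30–44=17213, 45–59=11701, 60–74=10433, 75+=8268
Period 2:
Births: 7995 × 0.318 = 2542  |  17213 × 0.401 = 6902 — total 9444
Group 2: 10449 × 0.975 = 10188
Group 3: 7995 × 0.978 = 7819
Group 4: 17213 × 0.967 = 16645
Group 5: 11701 × 0.966 = 11303
Group 6: 10433 × 0.987 + 8268 × 0.324 = 10297 + 2679 = 12976
Population now: 0–14=9444, 15–29=10188, 30–44=7819, 45–59=16645, 60–74=11303, 75+=12976
Period 3:
Births: 10188 × 0.318 = 3240  |  7819 × 0.401 = 3135 — total 6375
Group 2: 9444 × 0.975 = 9208
Group 3: 10188 × 0.978 = 9964
Group 4: 7819 × 0.967 = 7561
Group 5: 16645 × 0.966 = 16079
Group 6: 11303 × 0.987 + 12976 × 0.324 = 11156 + 4204 = 15360
Population now: 0–14=6375, 15–29=9208, 30–44=9964, 45–59=7561, 60–74=16079, 75+=15360
Total after period 3: 6375 + 9208 + 9964 + 7561 + 16079 + 15360 = 64547

64547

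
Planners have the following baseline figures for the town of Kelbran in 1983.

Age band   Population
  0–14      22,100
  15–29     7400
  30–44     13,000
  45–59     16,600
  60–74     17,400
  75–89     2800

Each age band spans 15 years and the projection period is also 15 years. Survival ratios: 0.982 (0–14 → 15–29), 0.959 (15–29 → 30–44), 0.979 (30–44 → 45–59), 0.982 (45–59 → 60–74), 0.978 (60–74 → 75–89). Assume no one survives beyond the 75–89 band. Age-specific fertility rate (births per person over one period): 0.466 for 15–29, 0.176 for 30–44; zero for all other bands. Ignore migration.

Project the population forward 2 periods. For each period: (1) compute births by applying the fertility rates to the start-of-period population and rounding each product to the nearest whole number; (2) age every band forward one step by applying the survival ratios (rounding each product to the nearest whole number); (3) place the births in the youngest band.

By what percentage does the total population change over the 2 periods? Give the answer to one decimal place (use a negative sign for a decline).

Call the bands 1 to 6, youngest first.
— Period 1 —
Births: 7400 * 0.466 = 3448 ; 13000 * 0.176 = 2288 ⇒ total 5736
Band 2: 22100 * 0.982 = 21702
Band 3: 7400 * 0.959 = 7097
Band 4: 13000 * 0.979 = 12727
Band 5: 16600 * 0.982 = 16301
Band 6: 17400 * 0.978 = 17017
Giving 5736 / 21702 / 7097 / 12727 / 16301 / 17017.
— Period 2 —
Births: 21702 * 0.466 = 10113 ; 7097 * 0.176 = 1249 ⇒ total 11362
Band 2: 5736 * 0.982 = 5633
Band 3: 21702 * 0.959 = 20812
Band 4: 7097 * 0.979 = 6948
Band 5: 12727 * 0.982 = 12498
Band 6: 16301 * 0.978 = 15942
Giving 11362 / 5633 / 20812 / 6948 / 12498 / 15942.
Total: 79300 → 73195; change = -6105; percentage change = -7.7%

-7.7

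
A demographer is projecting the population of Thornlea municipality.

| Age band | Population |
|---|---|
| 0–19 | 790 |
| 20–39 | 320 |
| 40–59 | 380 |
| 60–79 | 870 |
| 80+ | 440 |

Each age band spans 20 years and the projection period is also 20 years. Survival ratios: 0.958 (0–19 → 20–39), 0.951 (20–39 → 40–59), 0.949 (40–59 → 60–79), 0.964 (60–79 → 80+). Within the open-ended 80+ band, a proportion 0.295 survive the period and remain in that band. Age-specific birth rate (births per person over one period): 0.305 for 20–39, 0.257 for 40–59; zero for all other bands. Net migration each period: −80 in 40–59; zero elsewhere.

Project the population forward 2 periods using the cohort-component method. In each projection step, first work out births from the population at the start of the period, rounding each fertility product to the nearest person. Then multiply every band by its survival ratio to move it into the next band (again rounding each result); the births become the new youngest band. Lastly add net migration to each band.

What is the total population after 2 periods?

(Groups numbered youngest = 1 to oldest = 5.)
After projecting period 1:
Births: 320 * 0.305 = 98, 380 * 0.257 = 98 ⇒ total 196
Group 2: 790 * 0.958 = 757
Group 3: 320 * 0.951 = 304
Group 4: 380 * 0.949 = 361
Group 5: 870 * 0.964 + 440 * 0.295 = 839 + 130 = 969
Net migration: Group 3 − 80 → 224
Population now: 0–19=196, 20–39=757, 40–59=224, 60–79=361, 80+=969
After projecting period 2:
Births: 757 * 0.305 = 231, 224 * 0.257 = 58 ⇒ total 289
Group 2: 196 * 0.958 = 188
Group 3: 757 * 0.951 = 720
Group 4: 224 * 0.949 = 213
Group 5: 361 * 0.964 + 969 * 0.295 = 348 + 286 = 634
Net migration: Group 3 − 80 → 640
Population now: 0–19=289, 20–39=188, 40–59=640, 60–79=213, 80+=634
Total after period 2: 289 + 188 + 640 + 213 + 634 = 1964

1964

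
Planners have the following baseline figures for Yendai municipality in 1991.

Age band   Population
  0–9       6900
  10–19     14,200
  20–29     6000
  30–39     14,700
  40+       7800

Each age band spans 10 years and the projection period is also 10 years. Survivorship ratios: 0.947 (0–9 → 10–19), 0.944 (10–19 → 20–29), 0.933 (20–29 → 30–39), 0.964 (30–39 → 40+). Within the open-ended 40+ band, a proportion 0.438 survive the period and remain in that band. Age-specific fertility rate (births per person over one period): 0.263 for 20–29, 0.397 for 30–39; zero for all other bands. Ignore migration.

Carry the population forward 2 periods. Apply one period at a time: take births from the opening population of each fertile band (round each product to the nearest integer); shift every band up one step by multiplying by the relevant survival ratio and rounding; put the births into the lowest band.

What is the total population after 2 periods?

44543

Let band 1 be 0–9 through band 5 = 40+.
Period 1:
Births: 6000 × 0.263 = 1578  |  14700 × 0.397 = 5836 ⇒ total 7414
Band 2: 6900 × 0.947 = 6534
Band 3: 14200 × 0.944 = 13405
Band 4: 6000 × 0.933 = 5598
Band 5: 14700 × 0.964 + 7800 × 0.438 = 14171 + 3416 = 17587
Giving 7414 / 6534 / 13405 / 5598 / 17587.
Period 2:
Births: 13405 × 0.263 = 3526  |  5598 × 0.397 = 2222 ⇒ total 5748
Band 2: 7414 × 0.947 = 7021
Band 3: 6534 × 0.944 = 6168
Band 4: 13405 × 0.933 = 12507
Band 5: 5598 × 0.964 + 17587 × 0.438 = 5396 + 7703 = 13099
Giving 5748 / 7021 / 6168 / 12507 / 13099.
Total after period 2: 5748 + 7021 + 6168 + 12507 + 13099 = 44543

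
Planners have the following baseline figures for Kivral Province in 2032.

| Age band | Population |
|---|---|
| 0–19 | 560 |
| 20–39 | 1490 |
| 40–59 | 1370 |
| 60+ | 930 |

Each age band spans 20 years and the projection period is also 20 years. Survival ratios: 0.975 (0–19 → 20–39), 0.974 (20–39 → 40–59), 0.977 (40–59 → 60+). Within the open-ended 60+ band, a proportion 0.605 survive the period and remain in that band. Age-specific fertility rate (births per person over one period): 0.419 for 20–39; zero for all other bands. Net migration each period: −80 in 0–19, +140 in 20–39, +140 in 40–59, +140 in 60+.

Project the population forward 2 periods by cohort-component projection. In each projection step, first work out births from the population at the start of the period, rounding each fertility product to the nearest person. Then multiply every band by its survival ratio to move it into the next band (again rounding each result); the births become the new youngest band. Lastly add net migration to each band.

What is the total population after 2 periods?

4614

— Period 1 —
Births: 1490 × 0.419 = 624
20–39: 560 × 0.975 = 546
40–59: 1490 × 0.974 = 1451
60+: 1370 × 0.977 + 930 × 0.605 = 1338 + 563 = 1901
Net migration: 0–19 − 80 → 544; 20–39 + 140 → 686; 40–59 + 140 → 1591; 60+ + 140 → 2041
End of period: [544, 686, 1591, 2041]
— Period 2 —
Births: 686 × 0.419 = 287
20–39: 544 × 0.975 = 530
40–59: 686 × 0.974 = 668
60+: 1591 × 0.977 + 2041 × 0.605 = 1554 + 1235 = 2789
Net migration: 0–19 − 80 → 207; 20–39 + 140 → 670; 40–59 + 140 → 808; 60+ + 140 → 2929
End of period: [207, 670, 808, 2929]
Total after period 2: 207 + 670 + 808 + 2929 = 4614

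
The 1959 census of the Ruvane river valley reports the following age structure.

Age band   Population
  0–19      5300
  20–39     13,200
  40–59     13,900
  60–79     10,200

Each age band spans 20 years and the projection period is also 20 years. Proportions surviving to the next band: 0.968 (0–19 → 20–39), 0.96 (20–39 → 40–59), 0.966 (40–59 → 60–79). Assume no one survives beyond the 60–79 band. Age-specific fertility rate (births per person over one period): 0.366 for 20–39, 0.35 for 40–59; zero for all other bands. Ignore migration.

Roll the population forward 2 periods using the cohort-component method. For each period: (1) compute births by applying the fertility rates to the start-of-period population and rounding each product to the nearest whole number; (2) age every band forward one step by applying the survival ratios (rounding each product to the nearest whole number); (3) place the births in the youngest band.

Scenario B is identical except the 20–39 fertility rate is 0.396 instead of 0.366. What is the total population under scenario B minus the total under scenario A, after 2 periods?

536

Numbering the bands 1..4 from youngest to oldest:
[period 1]
Births: 13200 × 0.366 = 4831  |  13900 × 0.35 = 4865 → 9696
Band 2: 5300 × 0.968 = 5130
Band 3: 13200 × 0.96 = 12672
Band 4: 13900 × 0.966 = 13427
End of period: [9696, 5130, 12672, 13427]
[period 2]
Births: 5130 × 0.366 = 1878  |  12672 × 0.35 = 4435 → 6313
Band 2: 9696 × 0.968 = 9386
Band 3: 5130 × 0.96 = 4925
Band 4: 12672 × 0.966 = 12241
End of period: [6313, 9386, 4925, 12241]
Scenario A total after 2 periods: 32865
Scenario B projection —
[period 1]
Births: 13200 × 0.396 = 5227  |  13900 × 0.35 = 4865 → 10092
Band 2: 5300 × 0.968 = 5130
Band 3: 13200 × 0.96 = 12672
Band 4: 13900 × 0.966 = 13427
End of period: [10092, 5130, 12672, 13427]
[period 2]
Births: 5130 × 0.396 = 2031  |  12672 × 0.35 = 4435 → 6466
Band 2: 10092 × 0.968 = 9769
Band 3: 5130 × 0.96 = 4925
Band 4: 12672 × 0.966 = 12241
End of period: [6466, 9769, 4925, 12241]
Scenario B total after 2 periods: 33401
Difference B − A = 33401 − 32865 = 536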